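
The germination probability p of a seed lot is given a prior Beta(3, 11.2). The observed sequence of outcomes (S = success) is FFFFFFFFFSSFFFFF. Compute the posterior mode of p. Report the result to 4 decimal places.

p̂_MAP = 0.1418

Prior: Beta(3, 11.2).
Data: 2 successes in 16 trials (from the sequence). The binomial likelihood contributes p^2(1−p)^14, so the posterior is Beta(3+2, 11.2+14) = Beta(5, 25.2).
For Beta(a, b) with a, b > 1 the mode is (a−1)/(a+b−2) = 4/28.2 ≈ 0.1418.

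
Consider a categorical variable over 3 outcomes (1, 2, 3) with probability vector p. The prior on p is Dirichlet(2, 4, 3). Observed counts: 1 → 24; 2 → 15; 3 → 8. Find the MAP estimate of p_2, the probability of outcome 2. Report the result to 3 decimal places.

MAP estimate: 0.340

The posterior is Dirichlet(αᵢ + nᵢ) = Dirichlet(26, 19, 11).
For a Dirichlet(a₁,…,a_K) with all aᵢ > 1, the mode has j-th component (aⱼ − 1)/(Σaᵢ − K).
Here Σaᵢ = 56 and K = 3, so p_2 = (19 − 1)/(56 − 3) = 18/53 ≈ 0.340.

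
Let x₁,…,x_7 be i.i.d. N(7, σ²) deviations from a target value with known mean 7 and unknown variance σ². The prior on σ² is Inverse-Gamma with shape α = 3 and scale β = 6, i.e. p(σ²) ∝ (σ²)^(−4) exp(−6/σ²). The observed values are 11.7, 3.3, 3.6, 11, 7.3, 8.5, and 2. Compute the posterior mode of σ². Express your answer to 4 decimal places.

σ̂²_MAP = 6.8453

Sum of squared deviations about the known mean: SS = (11.7−7)² + (3.3−7)² + (3.6−7)² + (11−7)² + (7.3−7)² + (8.5−7)² + (2−7)² = 90.68.
The Normal likelihood contributes (σ²)^(−n/2) exp(−SS/(2σ²)), so the posterior is Inverse-Gamma(α + n/2, β + SS/2) = Inverse-Gamma(6.5, 51.34).
The mode of Inverse-Gamma(a, b) is b/(a+1) = 51.34/7.5 ≈ 6.8453.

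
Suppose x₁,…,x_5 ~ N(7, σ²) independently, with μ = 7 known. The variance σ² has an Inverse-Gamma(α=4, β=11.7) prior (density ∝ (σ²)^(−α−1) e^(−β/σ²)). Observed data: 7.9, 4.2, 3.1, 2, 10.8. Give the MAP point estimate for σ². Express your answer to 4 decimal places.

Sum of squared deviations about the known mean: SS = (7.9−7)² + (4.2−7)² + (3.1−7)² + (2−7)² + (10.8−7)² = 63.3.
The Normal likelihood contributes (σ²)^(−n/2) exp(−SS/(2σ²)), so the posterior is Inverse-Gamma(α + n/2, β + SS/2) = Inverse-Gamma(6.5, 43.35).
The mode of Inverse-Gamma(a, b) is b/(a+1) = 43.35/7.5 ≈ 5.7800.

σ̂²_MAP = 5.7800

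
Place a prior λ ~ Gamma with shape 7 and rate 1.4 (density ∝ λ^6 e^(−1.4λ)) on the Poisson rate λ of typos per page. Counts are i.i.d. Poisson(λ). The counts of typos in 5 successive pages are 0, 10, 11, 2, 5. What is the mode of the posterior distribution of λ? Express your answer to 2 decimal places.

λ̂_MAP = 5.31

Σxᵢ = 0+10+11+2+5 = 28, with n = 5.
Posterior ∝ λ^6e^(−1.4λ) · λ^28e^(−5λ) = λ^34e^(−6.4λ), i.e. Gamma(shape=35, rate=6.4).
The mode of a Gamma(a, b) with a ≥ 1 (shape–rate) is (a−1)/b = 34/6.4 ≈ 5.31.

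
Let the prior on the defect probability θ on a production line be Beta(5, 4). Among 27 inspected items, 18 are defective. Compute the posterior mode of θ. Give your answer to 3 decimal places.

Prior: Beta(5, 4).
Data: 18 successes in 27 trials. The binomial likelihood contributes θ^18(1−θ)^9, so the posterior is Beta(5+18, 4+9) = Beta(23, 13).
For Beta(a, b) with a, b > 1 the mode is (a−1)/(a+b−2) = 22/34 ≈ 0.647.

θ̂_MAP = 0.647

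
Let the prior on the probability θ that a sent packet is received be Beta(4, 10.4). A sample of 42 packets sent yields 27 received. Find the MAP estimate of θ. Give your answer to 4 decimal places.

θ̂_MAP = 0.5515

Prior: Beta(4, 10.4).
Data: 27 successes in 42 trials. The binomial likelihood contributes θ^27(1−θ)^15, so the posterior is Beta(4+27, 10.4+15) = Beta(31, 25.4).
For Beta(a, b) with a, b > 1 the mode is (a−1)/(a+b−2) = 30/54.4 ≈ 0.5515.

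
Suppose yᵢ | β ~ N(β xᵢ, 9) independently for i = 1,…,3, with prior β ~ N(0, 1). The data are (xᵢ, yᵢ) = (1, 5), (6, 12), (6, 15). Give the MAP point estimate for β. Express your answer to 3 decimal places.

β̂_MAP = 2.037

log p(β | y) = −Σ(yᵢ − βxᵢ)²/(2·9) − β²/(2·1) + const.
Setting the derivative to zero: Σxᵢ(yᵢ − βxᵢ)/9 − β/1 = 0, so β = Σxᵢyᵢ / (Σxᵢ² + σ²/τ²).
Σxᵢyᵢ = 1·5 + 6·12 + 6·15 = 167; Σxᵢ² = 73; σ²/τ² = 9.
β̂_MAP = 167 / (73 + 9) = 167/82 ≈ 2.037.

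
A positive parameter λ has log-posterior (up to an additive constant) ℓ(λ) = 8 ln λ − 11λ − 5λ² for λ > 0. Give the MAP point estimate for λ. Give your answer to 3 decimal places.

ℓ'(λ) = 8/λ − 11 − 10λ. Setting this to zero and multiplying by λ: 10λ² + 11λ − 8 = 0.
λ = (−11 + √(11² + 4·10·8)) / (2·10) = (−11 + √441) / 20 = (−11 + 21)/20 = 1/2.
ℓ''(λ) = −8/λ² − 10 < 0, confirming a maximum.

λ̂_MAP = 0.500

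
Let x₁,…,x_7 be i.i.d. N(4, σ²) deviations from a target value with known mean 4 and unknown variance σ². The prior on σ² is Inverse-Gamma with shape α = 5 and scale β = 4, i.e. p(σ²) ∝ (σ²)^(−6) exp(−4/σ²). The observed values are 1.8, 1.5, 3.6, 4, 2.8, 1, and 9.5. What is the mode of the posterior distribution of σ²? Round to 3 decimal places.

σ̂²_MAP = 3.155

Sum of squared deviations about the known mean: SS = (1.8−4)² + (1.5−4)² + (3.6−4)² + (4−4)² + (2.8−4)² + (1−4)² + (9.5−4)² = 51.94.
The Normal likelihood contributes (σ²)^(−n/2) exp(−SS/(2σ²)), so the posterior is Inverse-Gamma(α + n/2, β + SS/2) = Inverse-Gamma(8.5, 29.97).
The mode of Inverse-Gamma(a, b) is b/(a+1) = 29.97/9.5 ≈ 3.155.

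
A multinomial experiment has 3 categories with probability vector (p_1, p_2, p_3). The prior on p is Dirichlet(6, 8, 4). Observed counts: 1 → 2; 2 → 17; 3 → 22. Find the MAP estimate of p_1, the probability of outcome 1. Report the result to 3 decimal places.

The posterior is Dirichlet(αᵢ + nᵢ) = Dirichlet(8, 25, 26).
For a Dirichlet(a₁,…,a_K) with all aᵢ > 1, the mode has j-th component (aⱼ − 1)/(Σaᵢ − K).
Here Σaᵢ = 59 and K = 3, so p_1 = (8 − 1)/(59 − 3) = 7/56 ≈ 0.125.

MAP estimate: 0.125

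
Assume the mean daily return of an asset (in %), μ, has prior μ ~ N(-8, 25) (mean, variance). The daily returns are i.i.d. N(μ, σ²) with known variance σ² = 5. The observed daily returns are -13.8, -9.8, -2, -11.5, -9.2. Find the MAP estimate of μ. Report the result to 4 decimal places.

n = 5; x̄ = ((-13.8) + (-9.8) + (-2) + (-11.5) + (-9.2))/5 = -46.3/5 = -9.26.
For a Normal prior and Normal likelihood with known variance, the posterior is Normal; its mode equals its mean, the precision-weighted average.
Prior precision 1/σ₀² = 1/25 = 0.04; data precision n/σ² = 5/5 = 1.
μ̂ = (0.04·(-8) + 1·(-9.26)) / (0.04 + 1) = (-9.58)/1.04 = -479/52 ≈ -9.2115.

μ̂_MAP = -9.2115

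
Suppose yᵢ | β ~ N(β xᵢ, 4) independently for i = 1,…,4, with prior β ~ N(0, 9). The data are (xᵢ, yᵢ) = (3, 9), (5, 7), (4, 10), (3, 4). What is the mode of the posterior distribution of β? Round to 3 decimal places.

log p(β | y) = −Σ(yᵢ − βxᵢ)²/(2·4) − β²/(2·9) + const.
Setting the derivative to zero: Σxᵢ(yᵢ − βxᵢ)/4 − β/9 = 0, so β = Σxᵢyᵢ / (Σxᵢ² + σ²/τ²).
Σxᵢyᵢ = 3·9 + 5·7 + 4·10 + 3·4 = 114; Σxᵢ² = 59; σ²/τ² = 4/9.
β̂_MAP = 114 / (59 + 4/9) = 114/(535/9) = 1026/535 ≈ 1.918.

β̂_MAP = 1.918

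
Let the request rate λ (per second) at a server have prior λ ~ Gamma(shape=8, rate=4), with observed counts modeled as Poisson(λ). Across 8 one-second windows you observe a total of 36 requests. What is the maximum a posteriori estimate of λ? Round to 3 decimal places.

Σxᵢ = 36, n = 8.
Posterior ∝ λ^7e^(−4λ) · λ^36e^(−8λ) = λ^43e^(−12λ), i.e. Gamma(shape=44, rate=12).
The mode of a Gamma(a, b) with a ≥ 1 (shape–rate) is (a−1)/b = 43/12 ≈ 3.583.

λ̂_MAP = 3.583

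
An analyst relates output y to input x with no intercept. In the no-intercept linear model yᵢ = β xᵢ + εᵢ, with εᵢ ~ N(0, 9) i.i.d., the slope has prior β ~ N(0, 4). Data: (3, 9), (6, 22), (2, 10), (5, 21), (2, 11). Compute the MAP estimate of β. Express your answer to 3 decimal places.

log p(β | y) = −Σ(yᵢ − βxᵢ)²/(2·9) − β²/(2·4) + const.
Setting the derivative to zero: Σxᵢ(yᵢ − βxᵢ)/9 − β/4 = 0, so β = Σxᵢyᵢ / (Σxᵢ² + σ²/τ²).
Σxᵢyᵢ = 3·9 + 6·22 + 2·10 + 5·21 + 2·11 = 306; Σxᵢ² = 78; σ²/τ² = 2.25.
β̂_MAP = 306 / (78 + 2.25) = 306/80.25 ≈ 3.813.

β̂_MAP = 3.813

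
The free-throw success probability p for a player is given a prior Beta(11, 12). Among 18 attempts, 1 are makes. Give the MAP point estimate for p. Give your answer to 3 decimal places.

Prior: Beta(11, 12).
Data: 1 success in 18 trials. The binomial likelihood contributes p(1−p)^17, so the posterior is Beta(11+1, 12+17) = Beta(12, 29).
For Beta(a, b) with a, b > 1 the mode is (a−1)/(a+b−2) = 11/39 ≈ 0.282.

p̂_MAP = 0.282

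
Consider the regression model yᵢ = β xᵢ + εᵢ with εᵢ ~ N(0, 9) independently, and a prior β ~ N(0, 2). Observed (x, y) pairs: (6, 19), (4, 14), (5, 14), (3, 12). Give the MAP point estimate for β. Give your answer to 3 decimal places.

β̂_MAP = 3.050

log p(β | y) = −Σ(yᵢ − βxᵢ)²/(2·9) − β²/(2·2) + const.
Setting the derivative to zero: Σxᵢ(yᵢ − βxᵢ)/9 − β/2 = 0, so β = Σxᵢyᵢ / (Σxᵢ² + σ²/τ²).
Σxᵢyᵢ = 6·19 + 4·14 + 5·14 + 3·12 = 276; Σxᵢ² = 86; σ²/τ² = 4.5.
β̂_MAP = 276 / (86 + 4.5) = 276/90.5 ≈ 3.050.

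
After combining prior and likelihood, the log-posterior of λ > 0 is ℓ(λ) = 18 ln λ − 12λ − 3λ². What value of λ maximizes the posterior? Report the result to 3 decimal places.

ℓ'(λ) = 18/λ − 12 − 6λ. Setting this to zero and multiplying by λ: 6λ² + 12λ − 18 = 0.
λ = (−12 + √(12² + 4·6·18)) / (2·6) = (−12 + √576) / 12 = (−12 + 24)/12 = 1.
ℓ''(λ) = −18/λ² − 6 < 0, confirming a maximum.

λ̂_MAP = 1.000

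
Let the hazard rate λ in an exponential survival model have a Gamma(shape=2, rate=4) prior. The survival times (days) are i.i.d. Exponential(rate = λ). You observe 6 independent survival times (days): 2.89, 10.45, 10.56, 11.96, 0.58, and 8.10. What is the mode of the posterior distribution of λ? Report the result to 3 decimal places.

The Exponential(rate=λ) likelihood is ∝ λ^n e^(−λΣtᵢ). Here n = 6 and Σtᵢ = 2.89 + 10.45 + 10.56 + 11.96 + 0.58 + 8.10 = 44.54.
Posterior ∝ λe^(−4λ) · λ^6e^(−44.54λ) = λ^7e^(−48.54λ), i.e. Gamma(8, 48.54).
Mode = (a−1)/b = 7/48.54 ≈ 0.144.

λ̂_MAP = 0.144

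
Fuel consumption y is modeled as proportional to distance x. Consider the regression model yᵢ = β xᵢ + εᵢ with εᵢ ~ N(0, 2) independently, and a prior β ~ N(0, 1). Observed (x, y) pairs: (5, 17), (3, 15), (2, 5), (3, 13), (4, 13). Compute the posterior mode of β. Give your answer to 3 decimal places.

log p(β | y) = −Σ(yᵢ − βxᵢ)²/(2·2) − β²/(2·1) + const.
Setting the derivative to zero: Σxᵢ(yᵢ − βxᵢ)/2 − β/1 = 0, so β = Σxᵢyᵢ / (Σxᵢ² + σ²/τ²).
Σxᵢyᵢ = 5·17 + 3·15 + 2·5 + 3·13 + 4·13 = 231; Σxᵢ² = 63; σ²/τ² = 2.
β̂_MAP = 231 / (63 + 2) = 231/65 ≈ 3.554.

β̂_MAP = 3.554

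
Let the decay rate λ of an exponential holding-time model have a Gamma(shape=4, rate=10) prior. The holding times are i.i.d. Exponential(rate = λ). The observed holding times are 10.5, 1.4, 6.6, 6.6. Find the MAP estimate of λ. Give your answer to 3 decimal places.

The Exponential(rate=λ) likelihood is ∝ λ^n e^(−λΣtᵢ). Here n = 4 and Σtᵢ = 10.5 + 1.4 + 6.6 + 6.6 = 25.1.
Posterior ∝ λ^3e^(−10λ) · λ^4e^(−25.1λ) = λ^7e^(−35.1λ), i.e. Gamma(8, 35.1).
Mode = (a−1)/b = 7/35.1 ≈ 0.199.

λ̂_MAP = 0.199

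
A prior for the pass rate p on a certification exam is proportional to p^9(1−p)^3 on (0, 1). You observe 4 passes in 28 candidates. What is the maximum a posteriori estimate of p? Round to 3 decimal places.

The prior density ∝ p^9(1−p)^3 is the kernel of Beta(10, 4).
Data: 4 successes in 28 trials. The binomial likelihood contributes p^4(1−p)^24, so the posterior is Beta(10+4, 4+24) = Beta(14, 28).
For Beta(a, b) with a, b > 1 the mode is (a−1)/(a+b−2) = 13/40 ≈ 0.325.

p̂_MAP = 0.325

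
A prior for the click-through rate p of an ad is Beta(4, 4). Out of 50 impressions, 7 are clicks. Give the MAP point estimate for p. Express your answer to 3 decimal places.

Prior: Beta(4, 4).
Data: 7 successes in 50 trials. The binomial likelihood contributes p^7(1−p)^43, so the posterior is Beta(4+7, 4+43) = Beta(11, 47).
For Beta(a, b) with a, b > 1 the mode is (a−1)/(a+b−2) = 10/56 ≈ 0.179.

p̂_MAP = 0.179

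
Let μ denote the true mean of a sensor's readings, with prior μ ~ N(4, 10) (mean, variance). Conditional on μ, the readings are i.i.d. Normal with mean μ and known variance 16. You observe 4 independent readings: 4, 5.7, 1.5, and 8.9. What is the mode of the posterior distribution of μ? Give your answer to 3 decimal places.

n = 4; x̄ = (4 + 5.7 + 1.5 + 8.9)/4 = 20.1/4 = 5.025.
For a Normal prior and Normal likelihood with known variance, the posterior is Normal; its mode equals its mean, the precision-weighted average.
Prior precision 1/σ₀² = 1/10 = 0.1; data precision n/σ² = 4/16 = 0.25.
μ̂ = (0.1·4 + 0.25·5.025) / (0.1 + 0.25) = 1.65625/0.35 = 265/56 ≈ 4.732.

μ̂_MAP = 4.732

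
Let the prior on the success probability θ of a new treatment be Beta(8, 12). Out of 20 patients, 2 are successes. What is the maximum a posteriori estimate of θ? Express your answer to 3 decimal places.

θ̂_MAP = 0.237

Prior: Beta(8, 12).
Data: 2 successes in 20 trials. The binomial likelihood contributes θ^2(1−θ)^18, so the posterior is Beta(8+2, 12+18) = Beta(10, 30).
For Beta(a, b) with a, b > 1 the mode is (a−1)/(a+b−2) = 9/38 ≈ 0.237.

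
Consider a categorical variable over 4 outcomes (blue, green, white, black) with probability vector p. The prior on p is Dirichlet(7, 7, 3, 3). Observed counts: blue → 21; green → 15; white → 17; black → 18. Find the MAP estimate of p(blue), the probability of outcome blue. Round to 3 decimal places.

The posterior is Dirichlet(αᵢ + nᵢ) = Dirichlet(28, 22, 20, 21).
For a Dirichlet(a₁,…,a_K) with all aᵢ > 1, the mode has j-th component (aⱼ − 1)/(Σaᵢ − K).
Here Σaᵢ = 91 and K = 4, so p(blue) = (28 − 1)/(91 − 4) = 27/87 ≈ 0.310.

MAP estimate of p(blue) = 0.310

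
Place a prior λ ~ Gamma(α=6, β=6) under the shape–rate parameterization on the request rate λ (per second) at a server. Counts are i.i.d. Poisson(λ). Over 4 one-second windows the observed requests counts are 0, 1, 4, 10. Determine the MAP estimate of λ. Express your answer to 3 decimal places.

λ̂_MAP = 2.000

Σxᵢ = 0+1+4+10 = 15, with n = 4.
Posterior ∝ λ^5e^(−6λ) · λ^15e^(−4λ) = λ^20e^(−10λ), i.e. Gamma(shape=21, rate=10).
The mode of a Gamma(a, b) with a ≥ 1 (shape–rate) is (a−1)/b = 20/10 ≈ 2.000.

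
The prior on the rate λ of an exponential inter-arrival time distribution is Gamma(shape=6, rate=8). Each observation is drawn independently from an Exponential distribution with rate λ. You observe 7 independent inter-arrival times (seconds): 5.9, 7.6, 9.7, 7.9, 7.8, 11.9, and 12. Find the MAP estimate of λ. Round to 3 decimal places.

λ̂_MAP = 0.169

The Exponential(rate=λ) likelihood is ∝ λ^n e^(−λΣtᵢ). Here n = 7 and Σtᵢ = 5.9 + 7.6 + 9.7 + 7.9 + 7.8 + 11.9 + 12 = 62.8.
Posterior ∝ λ^5e^(−8λ) · λ^7e^(−62.8λ) = λ^12e^(−70.8λ), i.e. Gamma(13, 70.8).
Mode = (a−1)/b = 12/70.8 ≈ 0.169.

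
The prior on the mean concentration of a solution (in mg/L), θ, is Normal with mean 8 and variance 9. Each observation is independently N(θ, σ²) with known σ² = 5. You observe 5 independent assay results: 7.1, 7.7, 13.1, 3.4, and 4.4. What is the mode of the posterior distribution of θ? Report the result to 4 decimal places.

θ̂_MAP = 7.2260

n = 5; x̄ = (7.1 + 7.7 + 13.1 + 3.4 + 4.4)/5 = 35.7/5 = 7.14.
For a Normal prior and Normal likelihood with known variance, the posterior is Normal; its mode equals its mean, the precision-weighted average.
Prior precision 1/σ₀² = 1/9; data precision n/σ² = 5/5 = 1.
θ̂ = ((1/9)·8 + 1·7.14) / (1/9 + 1) = (3613/450)/(10/9) = 7.2260.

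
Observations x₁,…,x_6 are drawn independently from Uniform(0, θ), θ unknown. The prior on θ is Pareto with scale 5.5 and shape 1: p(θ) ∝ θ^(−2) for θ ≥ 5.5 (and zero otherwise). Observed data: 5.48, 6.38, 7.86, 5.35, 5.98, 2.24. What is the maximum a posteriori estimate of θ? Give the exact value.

The Uniform(0, θ) likelihood is θ^(−n) for θ ≥ max(xᵢ), zero otherwise. Here max(xᵢ) = 7.86.
Posterior ∝ θ^(−2) · θ^(−6) = θ^(−8) on θ ≥ max(5.5, 7.86) = 7.86.
This density is strictly decreasing in θ, so the posterior mode lies at the lower boundary of the support.

θ̂_MAP = 7.86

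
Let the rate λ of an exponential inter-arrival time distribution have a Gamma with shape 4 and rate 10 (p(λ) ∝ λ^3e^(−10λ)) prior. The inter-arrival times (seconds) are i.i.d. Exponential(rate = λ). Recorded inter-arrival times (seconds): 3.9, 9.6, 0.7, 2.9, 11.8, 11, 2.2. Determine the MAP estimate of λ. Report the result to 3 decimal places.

The Exponential(rate=λ) likelihood is ∝ λ^n e^(−λΣtᵢ). Here n = 7 and Σtᵢ = 3.9 + 9.6 + 0.7 + 2.9 + 11.8 + 11 + 2.2 = 42.1.
Posterior ∝ λ^3e^(−10λ) · λ^7e^(−42.1λ) = λ^10e^(−52.1λ), i.e. Gamma(11, 52.1).
Mode = (a−1)/b = 10/52.1 ≈ 0.192.

λ̂_MAP = 0.192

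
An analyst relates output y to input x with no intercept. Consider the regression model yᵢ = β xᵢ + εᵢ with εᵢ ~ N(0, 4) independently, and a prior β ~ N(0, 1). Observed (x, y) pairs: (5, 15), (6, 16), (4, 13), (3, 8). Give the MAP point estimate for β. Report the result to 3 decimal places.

log p(β | y) = −Σ(yᵢ − βxᵢ)²/(2·4) − β²/(2·1) + const.
Setting the derivative to zero: Σxᵢ(yᵢ − βxᵢ)/4 − β/1 = 0, so β = Σxᵢyᵢ / (Σxᵢ² + σ²/τ²).
Σxᵢyᵢ = 5·15 + 6·16 + 4·13 + 3·8 = 247; Σxᵢ² = 86; σ²/τ² = 4.
β̂_MAP = 247 / (86 + 4) = 247/90 ≈ 2.744.

β̂_MAP = 2.744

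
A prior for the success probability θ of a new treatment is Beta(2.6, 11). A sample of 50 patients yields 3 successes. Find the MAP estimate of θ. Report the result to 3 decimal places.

Prior: Beta(2.6, 11).
Data: 3 successes in 50 trials. The binomial likelihood contributes θ^3(1−θ)^47, so the posterior is Beta(2.6+3, 11+47) = Beta(5.6, 58).
For Beta(a, b) with a, b > 1 the mode is (a−1)/(a+b−2) = 4.6/61.6 ≈ 0.075.

θ̂_MAP = 0.075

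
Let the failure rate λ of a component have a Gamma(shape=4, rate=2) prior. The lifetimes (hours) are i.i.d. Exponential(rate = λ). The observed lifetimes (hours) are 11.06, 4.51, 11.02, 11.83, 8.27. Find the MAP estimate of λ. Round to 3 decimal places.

λ̂_MAP = 0.164

The Exponential(rate=λ) likelihood is ∝ λ^n e^(−λΣtᵢ). Here n = 5 and Σtᵢ = 11.06 + 4.51 + 11.02 + 11.83 + 8.27 = 46.69.
Posterior ∝ λ^3e^(−2λ) · λ^5e^(−46.69λ) = λ^8e^(−48.69λ), i.e. Gamma(9, 48.69).
Mode = (a−1)/b = 8/48.69 ≈ 0.164.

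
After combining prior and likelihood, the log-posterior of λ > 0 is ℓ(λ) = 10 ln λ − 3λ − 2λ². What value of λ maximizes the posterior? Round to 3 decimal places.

ℓ'(λ) = 10/λ − 3 − 4λ. Setting this to zero and multiplying by λ: 4λ² + 3λ − 10 = 0.
λ = (−3 + √(3² + 4·4·10)) / (2·4) = (−3 + √169) / 8 = (−3 + 13)/8 = 5/4.
ℓ''(λ) = −10/λ² − 4 < 0, confirming a maximum.

λ̂_MAP = 1.250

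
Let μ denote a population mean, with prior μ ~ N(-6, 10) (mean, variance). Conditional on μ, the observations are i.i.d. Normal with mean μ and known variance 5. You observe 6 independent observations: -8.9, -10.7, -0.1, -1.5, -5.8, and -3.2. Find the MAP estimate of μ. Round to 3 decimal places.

n = 6; x̄ = ((-8.9) + (-10.7) + (-0.1) + (-1.5) + (-5.8) + (-3.2))/6 = -30.2/6 = -151/30 ≈ -5.0333.
For a Normal prior and Normal likelihood with known variance, the posterior is Normal; its mode equals its mean, the precision-weighted average.
Prior precision 1/σ₀² = 1/10 = 0.1; data precision n/σ² = 6/5 = 1.2.
μ̂ = (0.1·(-6) + 1.2·(-151/30)) / (0.1 + 1.2) = (-6.64)/1.3 = -332/65 ≈ -5.108.

μ̂_MAP = -5.108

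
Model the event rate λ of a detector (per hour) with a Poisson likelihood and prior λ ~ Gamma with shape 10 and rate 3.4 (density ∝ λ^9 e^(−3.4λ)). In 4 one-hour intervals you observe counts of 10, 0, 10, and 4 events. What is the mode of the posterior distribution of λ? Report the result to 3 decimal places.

Σxᵢ = 10+0+10+4 = 24, with n = 4.
Posterior ∝ λ^9e^(−3.4λ) · λ^24e^(−4λ) = λ^33e^(−7.4λ), i.e. Gamma(shape=34, rate=7.4).
The mode of a Gamma(a, b) with a ≥ 1 (shape–rate) is (a−1)/b = 33/7.4 ≈ 4.459.

λ̂_MAP = 4.459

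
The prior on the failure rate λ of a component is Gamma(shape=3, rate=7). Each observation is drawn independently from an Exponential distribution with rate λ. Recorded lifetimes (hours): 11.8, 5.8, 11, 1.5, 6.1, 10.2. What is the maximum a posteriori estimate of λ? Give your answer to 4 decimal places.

λ̂_MAP = 0.1498

The Exponential(rate=λ) likelihood is ∝ λ^n e^(−λΣtᵢ). Here n = 6 and Σtᵢ = 11.8 + 5.8 + 11 + 1.5 + 6.1 + 10.2 = 46.4.
Posterior ∝ λ^2e^(−7λ) · λ^6e^(−46.4λ) = λ^8e^(−53.4λ), i.e. Gamma(9, 53.4).
Mode = (a−1)/b = 8/53.4 ≈ 0.1498.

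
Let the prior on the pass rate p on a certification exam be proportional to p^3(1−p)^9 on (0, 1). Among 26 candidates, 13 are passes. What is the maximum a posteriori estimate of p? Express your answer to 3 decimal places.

p̂_MAP = 0.421

The prior density ∝ p^3(1−p)^9 is the kernel of Beta(4, 10).
Data: 13 successes in 26 trials. The binomial likelihood contributes p^13(1−p)^13, so the posterior is Beta(4+13, 10+13) = Beta(17, 23).
For Beta(a, b) with a, b > 1 the mode is (a−1)/(a+b−2) = 16/38 ≈ 0.421.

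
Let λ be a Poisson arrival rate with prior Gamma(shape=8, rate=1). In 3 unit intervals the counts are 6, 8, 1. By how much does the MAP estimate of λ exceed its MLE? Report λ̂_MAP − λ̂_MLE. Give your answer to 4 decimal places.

MAP − MLE = 0.5000

Σxᵢ = 15. Posterior is Gamma(23, 4); MAP = (23−1)/4 = 22/4 ≈ 5.50000.
MLE = x̄ = 15/3 ≈ 5.00000.
Difference = 22/4 − 15/3 = 1/2 ≈ 0.5000.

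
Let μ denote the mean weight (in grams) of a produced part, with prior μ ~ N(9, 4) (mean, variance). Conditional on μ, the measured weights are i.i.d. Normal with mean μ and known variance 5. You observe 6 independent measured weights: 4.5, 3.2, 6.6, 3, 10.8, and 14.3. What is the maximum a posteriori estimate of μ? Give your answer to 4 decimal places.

μ̂_MAP = 7.4000

n = 6; x̄ = (4.5 + 3.2 + 6.6 + 3 + 10.8 + 14.3)/6 = 42.4/6 = 106/15 ≈ 7.0667.
For a Normal prior and Normal likelihood with known variance, the posterior is Normal; its mode equals its mean, the precision-weighted average.
Prior precision 1/σ₀² = 1/4 = 0.25; data precision n/σ² = 6/5 = 1.2.
μ̂ = (0.25·9 + 1.2·(106/15)) / (0.25 + 1.2) = 10.73/1.45 = 7.4000.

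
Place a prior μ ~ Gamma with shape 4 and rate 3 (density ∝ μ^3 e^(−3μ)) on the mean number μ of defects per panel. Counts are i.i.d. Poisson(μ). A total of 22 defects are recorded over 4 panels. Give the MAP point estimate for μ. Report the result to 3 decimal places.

μ̂_MAP = 3.571

Σxᵢ = 22, n = 4.
Posterior ∝ μ^3e^(−3μ) · μ^22e^(−4μ) = μ^25e^(−7μ), i.e. Gamma(shape=26, rate=7).
The mode of a Gamma(a, b) with a ≥ 1 (shape–rate) is (a−1)/b = 25/7 ≈ 3.571.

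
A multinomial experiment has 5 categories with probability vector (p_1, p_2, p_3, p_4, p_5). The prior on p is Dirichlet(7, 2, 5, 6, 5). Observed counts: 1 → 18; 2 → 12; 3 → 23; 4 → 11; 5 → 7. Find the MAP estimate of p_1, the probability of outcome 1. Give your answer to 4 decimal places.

The posterior is Dirichlet(αᵢ + nᵢ) = Dirichlet(25, 14, 28, 17, 12).
For a Dirichlet(a₁,…,a_K) with all aᵢ > 1, the mode has j-th component (aⱼ − 1)/(Σaᵢ − K).
Here Σaᵢ = 96 and K = 5, so p_1 = (25 − 1)/(96 − 5) = 24/91 ≈ 0.2637.

MAP estimate: 0.2637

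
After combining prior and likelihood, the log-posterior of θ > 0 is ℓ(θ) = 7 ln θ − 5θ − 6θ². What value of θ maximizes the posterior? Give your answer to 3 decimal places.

ℓ'(θ) = 7/θ − 5 − 12θ. Setting this to zero and multiplying by θ: 12θ² + 5θ − 7 = 0.
θ = (−5 + √(5² + 4·12·7)) / (2·12) = (−5 + √361) / 24 = (−5 + 19)/24 = 7/12.
ℓ''(θ) = −7/θ² − 12 < 0, confirming a maximum.

θ̂_MAP = 0.583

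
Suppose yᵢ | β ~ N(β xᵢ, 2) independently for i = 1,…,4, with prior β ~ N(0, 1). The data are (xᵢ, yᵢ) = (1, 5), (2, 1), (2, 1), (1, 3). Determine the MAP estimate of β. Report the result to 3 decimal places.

log p(β | y) = −Σ(yᵢ − βxᵢ)²/(2·2) − β²/(2·1) + const.
Setting the derivative to zero: Σxᵢ(yᵢ − βxᵢ)/2 − β/1 = 0, so β = Σxᵢyᵢ / (Σxᵢ² + σ²/τ²).
Σxᵢyᵢ = 1·5 + 2·1 + 2·1 + 1·3 = 12; Σxᵢ² = 10; σ²/τ² = 2.
β̂_MAP = 12 / (10 + 2) = 12/12 ≈ 1.000.

β̂_MAP = 1.000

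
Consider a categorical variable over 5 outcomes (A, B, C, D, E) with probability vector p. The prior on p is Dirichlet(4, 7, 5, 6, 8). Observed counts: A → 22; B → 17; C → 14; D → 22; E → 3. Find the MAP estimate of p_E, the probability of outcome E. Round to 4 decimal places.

The posterior is Dirichlet(αᵢ + nᵢ) = Dirichlet(26, 24, 19, 28, 11).
For a Dirichlet(a₁,…,a_K) with all aᵢ > 1, the mode has j-th component (aⱼ − 1)/(Σaᵢ − K).
Here Σaᵢ = 108 and K = 5, so p_E = (11 − 1)/(108 − 5) = 10/103 ≈ 0.0971.

MAP estimate of p_E = 0.0971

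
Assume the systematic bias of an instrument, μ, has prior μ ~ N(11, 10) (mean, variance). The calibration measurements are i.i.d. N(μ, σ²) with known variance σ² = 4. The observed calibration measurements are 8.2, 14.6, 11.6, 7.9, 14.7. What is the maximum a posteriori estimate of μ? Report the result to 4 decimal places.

μ̂_MAP = 11.3704

n = 5; x̄ = (8.2 + 14.6 + 11.6 + 7.9 + 14.7)/5 = 57/5 = 11.4.
For a Normal prior and Normal likelihood with known variance, the posterior is Normal; its mode equals its mean, the precision-weighted average.
Prior precision 1/σ₀² = 1/10 = 0.1; data precision n/σ² = 5/4 = 1.25.
μ̂ = (0.1·11 + 1.25·11.4) / (0.1 + 1.25) = 15.35/1.35 = 307/27 ≈ 11.3704.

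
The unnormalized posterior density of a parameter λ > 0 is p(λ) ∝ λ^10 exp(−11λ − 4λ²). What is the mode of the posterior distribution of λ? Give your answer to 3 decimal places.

λ̂_MAP = 0.625

ℓ'(λ) = 10/λ − 11 − 8λ. Setting this to zero and multiplying by λ: 8λ² + 11λ − 10 = 0.
λ = (−11 + √(11² + 4·8·10)) / (2·8) = (−11 + √441) / 16 = (−11 + 21)/16 = 5/8.
ℓ''(λ) = −10/λ² − 8 < 0, confirming a maximum.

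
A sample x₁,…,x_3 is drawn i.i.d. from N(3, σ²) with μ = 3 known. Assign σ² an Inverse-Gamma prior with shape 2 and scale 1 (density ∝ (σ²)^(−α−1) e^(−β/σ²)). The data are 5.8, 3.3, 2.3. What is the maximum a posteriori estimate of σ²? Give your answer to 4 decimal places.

σ̂²_MAP = 1.1578

Sum of squared deviations about the known mean: SS = (5.8−3)² + (3.3−3)² + (2.3−3)² = 8.42.
The Normal likelihood contributes (σ²)^(−n/2) exp(−SS/(2σ²)), so the posterior is Inverse-Gamma(α + n/2, β + SS/2) = Inverse-Gamma(3.5, 5.21).
The mode of Inverse-Gamma(a, b) is b/(a+1) = 5.21/4.5 ≈ 1.1578.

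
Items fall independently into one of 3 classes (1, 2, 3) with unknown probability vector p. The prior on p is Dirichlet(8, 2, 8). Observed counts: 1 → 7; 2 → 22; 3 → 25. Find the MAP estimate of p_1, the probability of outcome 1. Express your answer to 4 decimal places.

The posterior is Dirichlet(αᵢ + nᵢ) = Dirichlet(15, 24, 33).
For a Dirichlet(a₁,…,a_K) with all aᵢ > 1, the mode has j-th component (aⱼ − 1)/(Σaᵢ − K).
Here Σaᵢ = 72 and K = 3, so p_1 = (15 − 1)/(72 − 3) = 14/69 ≈ 0.2029.

MAP estimate: 0.2029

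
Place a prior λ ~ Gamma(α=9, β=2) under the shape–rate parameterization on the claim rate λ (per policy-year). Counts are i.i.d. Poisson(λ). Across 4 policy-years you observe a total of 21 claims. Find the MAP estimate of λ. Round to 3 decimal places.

Σxᵢ = 21, n = 4.
Posterior ∝ λ^8e^(−2λ) · λ^21e^(−4λ) = λ^29e^(−6λ), i.e. Gamma(shape=30, rate=6).
The mode of a Gamma(a, b) with a ≥ 1 (shape–rate) is (a−1)/b = 29/6 ≈ 4.833.

λ̂_MAP = 4.833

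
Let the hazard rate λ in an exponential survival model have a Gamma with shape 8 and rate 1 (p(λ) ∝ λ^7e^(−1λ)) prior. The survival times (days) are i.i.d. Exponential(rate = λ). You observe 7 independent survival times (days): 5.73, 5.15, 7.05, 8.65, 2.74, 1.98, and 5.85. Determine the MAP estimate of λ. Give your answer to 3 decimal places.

The Exponential(rate=λ) likelihood is ∝ λ^n e^(−λΣtᵢ). Here n = 7 and Σtᵢ = 5.73 + 5.15 + 7.05 + 8.65 + 2.74 + 1.98 + 5.85 = 37.15.
Posterior ∝ λ^7e^(−1λ) · λ^7e^(−37.15λ) = λ^14e^(−38.15λ), i.e. Gamma(15, 38.15).
Mode = (a−1)/b = 14/38.15 ≈ 0.367.

λ̂_MAP = 0.367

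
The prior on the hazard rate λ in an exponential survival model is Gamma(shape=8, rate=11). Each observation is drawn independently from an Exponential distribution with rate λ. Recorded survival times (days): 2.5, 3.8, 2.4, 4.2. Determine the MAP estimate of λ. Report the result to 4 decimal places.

The Exponential(rate=λ) likelihood is ∝ λ^n e^(−λΣtᵢ). Here n = 4 and Σtᵢ = 2.5 + 3.8 + 2.4 + 4.2 = 12.9.
Posterior ∝ λ^7e^(−11λ) · λ^4e^(−12.9λ) = λ^11e^(−23.9λ), i.e. Gamma(12, 23.9).
Mode = (a−1)/b = 11/23.9 ≈ 0.4603.

λ̂_MAP = 0.4603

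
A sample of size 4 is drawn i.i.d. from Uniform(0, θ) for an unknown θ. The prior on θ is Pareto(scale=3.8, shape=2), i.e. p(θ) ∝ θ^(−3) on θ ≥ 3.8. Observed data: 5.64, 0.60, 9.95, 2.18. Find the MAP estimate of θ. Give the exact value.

The Uniform(0, θ) likelihood is θ^(−n) for θ ≥ max(xᵢ), zero otherwise. Here max(xᵢ) = 9.95.
Posterior ∝ θ^(−3) · θ^(−4) = θ^(−7) on θ ≥ max(3.8, 9.95) = 9.95.
This density is strictly decreasing in θ, so the posterior mode lies at the lower boundary of the support.

θ̂_MAP = 9.95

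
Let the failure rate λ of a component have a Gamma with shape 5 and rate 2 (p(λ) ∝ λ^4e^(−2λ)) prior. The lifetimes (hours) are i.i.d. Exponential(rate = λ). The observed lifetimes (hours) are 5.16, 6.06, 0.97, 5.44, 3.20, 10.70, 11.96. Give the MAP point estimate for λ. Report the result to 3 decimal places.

The Exponential(rate=λ) likelihood is ∝ λ^n e^(−λΣtᵢ). Here n = 7 and Σtᵢ = 5.16 + 6.06 + 0.97 + 5.44 + 3.20 + 10.70 + 11.96 = 43.49.
Posterior ∝ λ^4e^(−2λ) · λ^7e^(−43.49λ) = λ^11e^(−45.49λ), i.e. Gamma(12, 45.49).
Mode = (a−1)/b = 11/45.49 ≈ 0.242.

λ̂_MAP = 0.242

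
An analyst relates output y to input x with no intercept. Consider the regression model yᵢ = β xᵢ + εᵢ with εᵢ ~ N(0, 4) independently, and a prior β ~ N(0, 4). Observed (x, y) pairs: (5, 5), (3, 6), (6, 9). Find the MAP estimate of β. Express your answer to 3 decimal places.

β̂_MAP = 1.366

log p(β | y) = −Σ(yᵢ − βxᵢ)²/(2·4) − β²/(2·4) + const.
Setting the derivative to zero: Σxᵢ(yᵢ − βxᵢ)/4 − β/4 = 0, so β = Σxᵢyᵢ / (Σxᵢ² + σ²/τ²).
Σxᵢyᵢ = 5·5 + 3·6 + 6·9 = 97; Σxᵢ² = 70; σ²/τ² = 1.
β̂_MAP = 97 / (70 + 1) = 97/71 ≈ 1.366.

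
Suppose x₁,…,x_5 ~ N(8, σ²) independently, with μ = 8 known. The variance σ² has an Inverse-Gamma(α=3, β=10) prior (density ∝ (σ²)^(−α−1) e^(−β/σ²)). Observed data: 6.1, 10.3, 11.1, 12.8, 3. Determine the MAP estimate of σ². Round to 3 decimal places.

Sum of squared deviations about the known mean: SS = (6.1−8)² + (10.3−8)² + (11.1−8)² + (12.8−8)² + (3−8)² = 66.55.
The Normal likelihood contributes (σ²)^(−n/2) exp(−SS/(2σ²)), so the posterior is Inverse-Gamma(α + n/2, β + SS/2) = Inverse-Gamma(5.5, 43.275).
The mode of Inverse-Gamma(a, b) is b/(a+1) = 43.275/6.5 ≈ 6.658.

σ̂²_MAP = 6.658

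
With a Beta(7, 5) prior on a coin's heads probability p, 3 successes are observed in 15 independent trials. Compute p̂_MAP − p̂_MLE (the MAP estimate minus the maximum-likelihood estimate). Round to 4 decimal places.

MAP − MLE = 0.1600

Posterior is Beta(10, 17); MAP = (10−1)/(27−2) = 9/25 ≈ 0.36000.
MLE ignores the prior: p̂_MLE = k/n = 3/15 ≈ 0.20000.
Difference = 9/25 − 3/15 = 4/25 ≈ 0.1600.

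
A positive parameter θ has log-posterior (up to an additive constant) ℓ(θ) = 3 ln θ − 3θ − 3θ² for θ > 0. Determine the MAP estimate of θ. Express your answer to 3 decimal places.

ℓ'(θ) = 3/θ − 3 − 6θ. Setting this to zero and multiplying by θ: 6θ² + 3θ − 3 = 0.
θ = (−3 + √(3² + 4·6·3)) / (2·6) = (−3 + √81) / 12 = (−3 + 9)/12 = 1/2.
ℓ''(θ) = −3/θ² − 6 < 0, confirming a maximum.

θ̂_MAP = 0.500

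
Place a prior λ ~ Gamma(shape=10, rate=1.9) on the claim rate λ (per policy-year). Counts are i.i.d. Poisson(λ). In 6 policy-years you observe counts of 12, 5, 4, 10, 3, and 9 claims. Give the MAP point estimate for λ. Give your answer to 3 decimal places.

λ̂_MAP = 6.582

Σxᵢ = 12+5+4+10+3+9 = 43, with n = 6.
Posterior ∝ λ^9e^(−1.9λ) · λ^43e^(−6λ) = λ^52e^(−7.9λ), i.e. Gamma(shape=53, rate=7.9).
The mode of a Gamma(a, b) with a ≥ 1 (shape–rate) is (a−1)/b = 52/7.9 ≈ 6.582.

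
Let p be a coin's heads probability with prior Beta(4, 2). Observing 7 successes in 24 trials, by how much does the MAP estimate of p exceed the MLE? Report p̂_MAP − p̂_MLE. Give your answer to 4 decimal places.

Posterior is Beta(11, 19); MAP = (11−1)/(30−2) = 10/28 ≈ 0.35714.
MLE ignores the prior: p̂_MLE = k/n = 7/24 ≈ 0.29167.
Difference = 10/28 − 7/24 = 11/168 ≈ 0.0655.

MAP − MLE = 0.0655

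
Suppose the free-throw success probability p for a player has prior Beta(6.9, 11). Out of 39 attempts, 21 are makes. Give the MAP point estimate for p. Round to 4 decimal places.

p̂_MAP = 0.4900

Prior: Beta(6.9, 11).
Data: 21 successes in 39 trials. The binomial likelihood contributes p^21(1−p)^18, so the posterior is Beta(6.9+21, 11+18) = Beta(27.9, 29).
For Beta(a, b) with a, b > 1 the mode is (a−1)/(a+b−2) = 26.9/54.9 ≈ 0.4900.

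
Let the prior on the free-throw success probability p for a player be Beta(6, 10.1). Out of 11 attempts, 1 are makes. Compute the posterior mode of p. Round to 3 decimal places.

Prior: Beta(6, 10.1).
Data: 1 success in 11 trials. The binomial likelihood contributes p(1−p)^10, so the posterior is Beta(6+1, 10.1+10) = Beta(7, 20.1).
For Beta(a, b) with a, b > 1 the mode is (a−1)/(a+b−2) = 6/25.1 ≈ 0.239.

p̂_MAP = 0.239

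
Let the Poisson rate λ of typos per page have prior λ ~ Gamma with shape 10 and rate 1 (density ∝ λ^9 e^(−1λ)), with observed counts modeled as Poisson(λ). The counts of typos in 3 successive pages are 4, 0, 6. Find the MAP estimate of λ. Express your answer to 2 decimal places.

λ̂_MAP = 4.75

Σxᵢ = 4+0+6 = 10, with n = 3.
Posterior ∝ λ^9e^(−1λ) · λ^10e^(−3λ) = λ^19e^(−4λ), i.e. Gamma(shape=20, rate=4).
The mode of a Gamma(a, b) with a ≥ 1 (shape–rate) is (a−1)/b = 19/4 ≈ 4.75.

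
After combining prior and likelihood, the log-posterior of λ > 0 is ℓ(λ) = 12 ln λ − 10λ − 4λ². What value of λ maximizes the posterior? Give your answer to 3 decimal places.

ℓ'(λ) = 12/λ − 10 − 8λ. Setting this to zero and multiplying by λ: 8λ² + 10λ − 12 = 0.
λ = (−10 + √(10² + 4·8·12)) / (2·8) = (−10 + √484) / 16 = (−10 + 22)/16 = 3/4.
ℓ''(λ) = −12/λ² − 8 < 0, confirming a maximum.

λ̂_MAP = 0.750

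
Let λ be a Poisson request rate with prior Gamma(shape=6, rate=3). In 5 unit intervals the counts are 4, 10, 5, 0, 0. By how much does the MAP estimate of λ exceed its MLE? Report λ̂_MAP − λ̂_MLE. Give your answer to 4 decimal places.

MAP − MLE = -0.8000

Σxᵢ = 19. Posterior is Gamma(25, 8); MAP = (25−1)/8 = 24/8 ≈ 3.00000.
MLE = x̄ = 19/5 ≈ 3.80000.
Difference = 24/8 − 19/5 = -4/5 ≈ -0.8000.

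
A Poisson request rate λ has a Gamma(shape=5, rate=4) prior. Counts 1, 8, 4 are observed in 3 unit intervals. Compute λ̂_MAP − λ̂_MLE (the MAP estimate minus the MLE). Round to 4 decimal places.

MAP − MLE = -1.9048

Σxᵢ = 13. Posterior is Gamma(18, 7); MAP = (18−1)/7 = 17/7 ≈ 2.42857.
MLE = x̄ = 13/3 ≈ 4.33333.
Difference = 17/7 − 13/3 = -40/21 ≈ -1.9048.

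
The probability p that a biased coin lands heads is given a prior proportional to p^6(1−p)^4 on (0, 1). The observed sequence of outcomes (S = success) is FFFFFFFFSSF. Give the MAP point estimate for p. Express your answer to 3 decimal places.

p̂_MAP = 0.381

The prior density ∝ p^6(1−p)^4 is the kernel of Beta(7, 5).
Data: 2 successes in 11 trials (from the sequence). The binomial likelihood contributes p^2(1−p)^9, so the posterior is Beta(7+2, 5+9) = Beta(9, 14).
For Beta(a, b) with a, b > 1 the mode is (a−1)/(a+b−2) = 8/21 ≈ 0.381.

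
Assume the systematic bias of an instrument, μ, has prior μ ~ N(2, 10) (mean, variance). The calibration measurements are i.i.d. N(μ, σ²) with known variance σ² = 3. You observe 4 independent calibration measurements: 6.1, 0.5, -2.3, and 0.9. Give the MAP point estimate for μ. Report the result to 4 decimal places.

μ̂_MAP = 1.3488

n = 4; x̄ = (6.1 + 0.5 + (-2.3) + 0.9)/4 = 5.2/4 = 1.3.
For a Normal prior and Normal likelihood with known variance, the posterior is Normal; its mode equals its mean, the precision-weighted average.
Prior precision 1/σ₀² = 1/10 = 0.1; data precision n/σ² = 4/3.
μ̂ = (0.1·2 + (4/3)·1.3) / (0.1 + 4/3) = (29/15)/(43/30) = 58/43 ≈ 1.3488.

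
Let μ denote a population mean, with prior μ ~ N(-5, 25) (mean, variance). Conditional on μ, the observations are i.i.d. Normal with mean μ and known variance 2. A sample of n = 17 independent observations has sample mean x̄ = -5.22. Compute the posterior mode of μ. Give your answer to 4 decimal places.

μ̂_MAP = -5.2190

n = 17, x̄ = -5.22.
For a Normal prior and Normal likelihood with known variance, the posterior is Normal; its mode equals its mean, the precision-weighted average.
Prior precision 1/σ₀² = 1/25 = 0.04; data precision n/σ² = 17/2 = 8.5.
μ̂ = (0.04·(-5) + 8.5·(-5.22)) / (0.04 + 8.5) = (-44.57)/8.54 = -4457/854 ≈ -5.2190.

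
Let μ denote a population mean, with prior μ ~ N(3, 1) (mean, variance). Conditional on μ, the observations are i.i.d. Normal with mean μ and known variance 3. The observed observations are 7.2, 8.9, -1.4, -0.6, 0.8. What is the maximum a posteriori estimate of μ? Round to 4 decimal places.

μ̂_MAP = 2.9875

n = 5; x̄ = (7.2 + 8.9 + (-1.4) + (-0.6) + 0.8)/5 = 14.9/5 = 2.98.
For a Normal prior and Normal likelihood with known variance, the posterior is Normal; its mode equals its mean, the precision-weighted average.
Prior precision 1/σ₀² = 1/1 = 1; data precision n/σ² = 5/3.
μ̂ = (1·3 + (5/3)·2.98) / (1 + 5/3) = (239/30)/(8/3) = 2.9875.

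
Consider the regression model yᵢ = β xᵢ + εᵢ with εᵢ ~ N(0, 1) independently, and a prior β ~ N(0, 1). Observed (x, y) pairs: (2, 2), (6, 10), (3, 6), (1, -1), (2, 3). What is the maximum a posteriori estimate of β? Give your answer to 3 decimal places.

β̂_MAP = 1.582

log p(β | y) = −Σ(yᵢ − βxᵢ)²/(2·1) − β²/(2·1) + const.
Setting the derivative to zero: Σxᵢ(yᵢ − βxᵢ)/1 − β/1 = 0, so β = Σxᵢyᵢ / (Σxᵢ² + σ²/τ²).
Σxᵢyᵢ = 2·2 + 6·10 + 3·6 + 1·(-1) + 2·3 = 87; Σxᵢ² = 54; σ²/τ² = 1.
β̂_MAP = 87 / (54 + 1) = 87/55 ≈ 1.582.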